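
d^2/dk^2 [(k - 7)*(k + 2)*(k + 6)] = 6*k + 2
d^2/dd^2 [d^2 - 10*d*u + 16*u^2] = 2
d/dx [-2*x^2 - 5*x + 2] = -4*x - 5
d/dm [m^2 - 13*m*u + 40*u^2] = 2*m - 13*u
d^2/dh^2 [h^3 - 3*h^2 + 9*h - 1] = 6*h - 6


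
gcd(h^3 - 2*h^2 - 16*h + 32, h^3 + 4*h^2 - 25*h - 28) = h - 4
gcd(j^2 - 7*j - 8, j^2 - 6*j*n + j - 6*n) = j + 1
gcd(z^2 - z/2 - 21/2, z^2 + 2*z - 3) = z + 3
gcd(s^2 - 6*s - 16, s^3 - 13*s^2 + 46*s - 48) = s - 8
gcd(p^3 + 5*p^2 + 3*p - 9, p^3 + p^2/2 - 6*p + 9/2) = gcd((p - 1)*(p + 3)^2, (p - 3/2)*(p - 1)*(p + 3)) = p^2 + 2*p - 3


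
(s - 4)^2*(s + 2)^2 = s^4 - 4*s^3 - 12*s^2 + 32*s + 64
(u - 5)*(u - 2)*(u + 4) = u^3 - 3*u^2 - 18*u + 40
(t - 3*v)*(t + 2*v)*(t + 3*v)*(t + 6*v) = t^4 + 8*t^3*v + 3*t^2*v^2 - 72*t*v^3 - 108*v^4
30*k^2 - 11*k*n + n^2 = (-6*k + n)*(-5*k + n)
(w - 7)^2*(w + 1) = w^3 - 13*w^2 + 35*w + 49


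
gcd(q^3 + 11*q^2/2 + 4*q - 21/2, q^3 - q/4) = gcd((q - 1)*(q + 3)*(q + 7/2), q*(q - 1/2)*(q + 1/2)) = 1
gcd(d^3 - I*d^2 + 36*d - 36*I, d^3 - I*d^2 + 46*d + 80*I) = 1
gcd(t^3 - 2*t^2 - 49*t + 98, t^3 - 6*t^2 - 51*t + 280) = t + 7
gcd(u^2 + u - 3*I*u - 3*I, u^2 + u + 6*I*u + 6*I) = u + 1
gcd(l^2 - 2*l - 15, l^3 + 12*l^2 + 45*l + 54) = l + 3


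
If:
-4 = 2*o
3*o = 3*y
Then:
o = -2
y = -2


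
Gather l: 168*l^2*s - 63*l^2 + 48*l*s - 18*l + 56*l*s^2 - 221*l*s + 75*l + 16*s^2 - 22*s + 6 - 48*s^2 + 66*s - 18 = l^2*(168*s - 63) + l*(56*s^2 - 173*s + 57) - 32*s^2 + 44*s - 12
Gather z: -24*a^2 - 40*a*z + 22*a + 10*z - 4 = -24*a^2 + 22*a + z*(10 - 40*a) - 4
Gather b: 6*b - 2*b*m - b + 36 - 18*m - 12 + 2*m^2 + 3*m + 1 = b*(5 - 2*m) + 2*m^2 - 15*m + 25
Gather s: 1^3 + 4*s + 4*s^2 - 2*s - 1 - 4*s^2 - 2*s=0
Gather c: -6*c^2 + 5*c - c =-6*c^2 + 4*c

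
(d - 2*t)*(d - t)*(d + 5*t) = d^3 + 2*d^2*t - 13*d*t^2 + 10*t^3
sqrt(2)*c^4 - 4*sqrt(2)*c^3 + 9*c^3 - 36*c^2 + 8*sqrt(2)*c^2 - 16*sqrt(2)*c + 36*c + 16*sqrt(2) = (c - 2)^2*(c + 4*sqrt(2))*(sqrt(2)*c + 1)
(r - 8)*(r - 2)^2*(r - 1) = r^4 - 13*r^3 + 48*r^2 - 68*r + 32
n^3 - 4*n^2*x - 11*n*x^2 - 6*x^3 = (n - 6*x)*(n + x)^2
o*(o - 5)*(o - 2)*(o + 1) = o^4 - 6*o^3 + 3*o^2 + 10*o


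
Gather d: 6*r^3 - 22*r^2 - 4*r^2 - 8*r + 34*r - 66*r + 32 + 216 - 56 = 6*r^3 - 26*r^2 - 40*r + 192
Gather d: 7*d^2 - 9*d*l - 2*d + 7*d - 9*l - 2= 7*d^2 + d*(5 - 9*l) - 9*l - 2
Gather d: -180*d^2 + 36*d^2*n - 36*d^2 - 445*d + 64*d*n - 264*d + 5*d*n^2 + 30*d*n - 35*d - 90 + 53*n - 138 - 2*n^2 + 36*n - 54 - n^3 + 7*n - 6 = d^2*(36*n - 216) + d*(5*n^2 + 94*n - 744) - n^3 - 2*n^2 + 96*n - 288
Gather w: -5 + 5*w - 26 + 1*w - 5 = 6*w - 36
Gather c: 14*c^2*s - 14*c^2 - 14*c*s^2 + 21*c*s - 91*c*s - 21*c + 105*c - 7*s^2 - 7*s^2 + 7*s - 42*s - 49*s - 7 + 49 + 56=c^2*(14*s - 14) + c*(-14*s^2 - 70*s + 84) - 14*s^2 - 84*s + 98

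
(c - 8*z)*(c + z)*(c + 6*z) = c^3 - c^2*z - 50*c*z^2 - 48*z^3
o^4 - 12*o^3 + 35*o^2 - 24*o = o*(o - 8)*(o - 3)*(o - 1)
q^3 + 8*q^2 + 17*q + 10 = (q + 1)*(q + 2)*(q + 5)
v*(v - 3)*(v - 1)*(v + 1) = v^4 - 3*v^3 - v^2 + 3*v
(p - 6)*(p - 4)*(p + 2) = p^3 - 8*p^2 + 4*p + 48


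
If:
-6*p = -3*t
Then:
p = t/2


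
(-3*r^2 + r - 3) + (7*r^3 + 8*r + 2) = 7*r^3 - 3*r^2 + 9*r - 1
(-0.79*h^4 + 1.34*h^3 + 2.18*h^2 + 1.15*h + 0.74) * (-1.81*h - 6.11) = 1.4299*h^5 + 2.4015*h^4 - 12.1332*h^3 - 15.4013*h^2 - 8.3659*h - 4.5214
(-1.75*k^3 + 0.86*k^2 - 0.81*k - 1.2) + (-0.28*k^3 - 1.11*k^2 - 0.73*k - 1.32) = -2.03*k^3 - 0.25*k^2 - 1.54*k - 2.52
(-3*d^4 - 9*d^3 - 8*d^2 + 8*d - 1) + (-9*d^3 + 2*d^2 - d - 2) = -3*d^4 - 18*d^3 - 6*d^2 + 7*d - 3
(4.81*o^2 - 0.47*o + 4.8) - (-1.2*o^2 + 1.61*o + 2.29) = 6.01*o^2 - 2.08*o + 2.51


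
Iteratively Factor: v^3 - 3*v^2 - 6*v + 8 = (v - 1)*(v^2 - 2*v - 8) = (v - 4)*(v - 1)*(v + 2)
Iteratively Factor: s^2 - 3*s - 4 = (s - 4)*(s + 1)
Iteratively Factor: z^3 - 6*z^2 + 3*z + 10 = (z - 5)*(z^2 - z - 2) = (z - 5)*(z - 2)*(z + 1)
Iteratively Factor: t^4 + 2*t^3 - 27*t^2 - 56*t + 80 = (t - 5)*(t^3 + 7*t^2 + 8*t - 16) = (t - 5)*(t + 4)*(t^2 + 3*t - 4) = (t - 5)*(t - 1)*(t + 4)*(t + 4)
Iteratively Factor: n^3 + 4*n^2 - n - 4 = (n - 1)*(n^2 + 5*n + 4) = (n - 1)*(n + 1)*(n + 4)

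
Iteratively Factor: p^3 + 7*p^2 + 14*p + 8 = (p + 4)*(p^2 + 3*p + 2) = (p + 1)*(p + 4)*(p + 2)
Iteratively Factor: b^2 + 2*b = (b + 2)*(b)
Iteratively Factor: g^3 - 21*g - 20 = (g + 1)*(g^2 - g - 20) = (g + 1)*(g + 4)*(g - 5)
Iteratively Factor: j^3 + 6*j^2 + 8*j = (j + 2)*(j^2 + 4*j) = j*(j + 2)*(j + 4)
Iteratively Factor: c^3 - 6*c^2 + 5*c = (c - 1)*(c^2 - 5*c) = c*(c - 1)*(c - 5)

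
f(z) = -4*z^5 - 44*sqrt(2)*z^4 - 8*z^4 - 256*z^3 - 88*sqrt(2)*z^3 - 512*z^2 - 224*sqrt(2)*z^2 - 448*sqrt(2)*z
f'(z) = -20*z^4 - 176*sqrt(2)*z^3 - 32*z^3 - 768*z^2 - 264*sqrt(2)*z^2 - 1024*z - 448*sqrt(2)*z - 448*sqrt(2)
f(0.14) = -106.01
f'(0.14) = -888.78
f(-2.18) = -5.09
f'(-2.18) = 14.27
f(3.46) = -39921.13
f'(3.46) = -34534.38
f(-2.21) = -5.46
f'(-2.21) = 10.10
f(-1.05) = 111.68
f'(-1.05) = 149.41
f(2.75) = -20567.57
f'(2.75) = -20809.06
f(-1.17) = 93.26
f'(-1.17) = 155.81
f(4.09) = -66714.06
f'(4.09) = -51320.97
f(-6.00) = -3765.55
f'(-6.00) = 2977.90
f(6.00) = -237931.11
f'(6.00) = -138262.40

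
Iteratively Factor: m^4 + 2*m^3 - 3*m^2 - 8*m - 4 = (m + 1)*(m^3 + m^2 - 4*m - 4) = (m + 1)^2*(m^2 - 4) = (m - 2)*(m + 1)^2*(m + 2)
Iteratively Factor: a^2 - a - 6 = (a + 2)*(a - 3)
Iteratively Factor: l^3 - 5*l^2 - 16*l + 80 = (l - 5)*(l^2 - 16) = (l - 5)*(l + 4)*(l - 4)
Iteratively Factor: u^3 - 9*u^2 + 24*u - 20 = (u - 2)*(u^2 - 7*u + 10) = (u - 2)^2*(u - 5)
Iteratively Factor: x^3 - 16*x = (x - 4)*(x^2 + 4*x) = x*(x - 4)*(x + 4)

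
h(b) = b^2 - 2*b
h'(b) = 2*b - 2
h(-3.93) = 23.30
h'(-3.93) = -9.86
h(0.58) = -0.82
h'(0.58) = -0.84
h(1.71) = -0.50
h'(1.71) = 1.42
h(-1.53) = 5.40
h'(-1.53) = -5.06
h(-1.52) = 5.35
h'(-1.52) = -5.04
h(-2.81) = 13.52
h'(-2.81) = -7.62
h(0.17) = -0.31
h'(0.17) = -1.66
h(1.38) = -0.86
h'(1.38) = 0.76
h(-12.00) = 168.00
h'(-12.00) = -26.00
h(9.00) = 63.00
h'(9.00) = 16.00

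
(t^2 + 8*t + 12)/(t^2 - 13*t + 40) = (t^2 + 8*t + 12)/(t^2 - 13*t + 40)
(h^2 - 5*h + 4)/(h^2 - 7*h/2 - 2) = 2*(h - 1)/(2*h + 1)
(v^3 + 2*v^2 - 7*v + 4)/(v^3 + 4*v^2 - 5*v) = (v^2 + 3*v - 4)/(v*(v + 5))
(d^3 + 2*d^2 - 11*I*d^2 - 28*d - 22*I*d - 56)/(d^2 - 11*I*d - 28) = d + 2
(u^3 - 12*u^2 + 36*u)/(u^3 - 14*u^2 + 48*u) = (u - 6)/(u - 8)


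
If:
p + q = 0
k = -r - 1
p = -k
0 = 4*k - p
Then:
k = 0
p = 0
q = 0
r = -1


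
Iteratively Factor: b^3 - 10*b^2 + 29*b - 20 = (b - 1)*(b^2 - 9*b + 20) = (b - 4)*(b - 1)*(b - 5)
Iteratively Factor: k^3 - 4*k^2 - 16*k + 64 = (k - 4)*(k^2 - 16) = (k - 4)*(k + 4)*(k - 4)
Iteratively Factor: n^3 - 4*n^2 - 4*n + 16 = (n - 4)*(n^2 - 4) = (n - 4)*(n - 2)*(n + 2)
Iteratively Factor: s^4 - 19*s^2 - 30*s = (s - 5)*(s^3 + 5*s^2 + 6*s) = s*(s - 5)*(s^2 + 5*s + 6) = s*(s - 5)*(s + 3)*(s + 2)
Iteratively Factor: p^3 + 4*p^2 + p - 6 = (p - 1)*(p^2 + 5*p + 6) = (p - 1)*(p + 2)*(p + 3)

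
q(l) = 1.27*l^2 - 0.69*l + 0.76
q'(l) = 2.54*l - 0.69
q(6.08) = 43.51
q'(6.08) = 14.75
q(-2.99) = 14.18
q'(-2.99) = -8.28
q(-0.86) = 2.29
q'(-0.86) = -2.87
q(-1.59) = 5.07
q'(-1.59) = -4.73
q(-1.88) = 6.55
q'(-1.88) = -5.47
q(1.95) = 4.24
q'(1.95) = 4.26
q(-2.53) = 10.63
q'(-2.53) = -7.12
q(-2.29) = 9.00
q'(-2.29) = -6.51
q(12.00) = 175.36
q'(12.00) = 29.79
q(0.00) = 0.76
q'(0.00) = -0.69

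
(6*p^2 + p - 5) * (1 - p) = -6*p^3 + 5*p^2 + 6*p - 5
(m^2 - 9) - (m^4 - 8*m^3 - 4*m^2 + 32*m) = -m^4 + 8*m^3 + 5*m^2 - 32*m - 9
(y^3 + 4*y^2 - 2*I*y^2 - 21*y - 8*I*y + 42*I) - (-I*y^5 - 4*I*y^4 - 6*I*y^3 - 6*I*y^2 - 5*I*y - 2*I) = I*y^5 + 4*I*y^4 + y^3 + 6*I*y^3 + 4*y^2 + 4*I*y^2 - 21*y - 3*I*y + 44*I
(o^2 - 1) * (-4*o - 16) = -4*o^3 - 16*o^2 + 4*o + 16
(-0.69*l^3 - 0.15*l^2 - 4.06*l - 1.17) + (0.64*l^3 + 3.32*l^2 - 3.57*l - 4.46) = -0.0499999999999999*l^3 + 3.17*l^2 - 7.63*l - 5.63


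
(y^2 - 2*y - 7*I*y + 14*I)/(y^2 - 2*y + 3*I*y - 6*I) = (y - 7*I)/(y + 3*I)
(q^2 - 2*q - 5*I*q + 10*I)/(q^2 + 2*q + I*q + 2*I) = (q^2 - q*(2 + 5*I) + 10*I)/(q^2 + q*(2 + I) + 2*I)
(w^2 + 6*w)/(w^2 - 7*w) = (w + 6)/(w - 7)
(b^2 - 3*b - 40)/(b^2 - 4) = (b^2 - 3*b - 40)/(b^2 - 4)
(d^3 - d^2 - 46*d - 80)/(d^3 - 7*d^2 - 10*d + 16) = (d + 5)/(d - 1)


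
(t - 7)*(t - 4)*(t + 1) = t^3 - 10*t^2 + 17*t + 28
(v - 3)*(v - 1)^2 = v^3 - 5*v^2 + 7*v - 3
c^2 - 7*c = c*(c - 7)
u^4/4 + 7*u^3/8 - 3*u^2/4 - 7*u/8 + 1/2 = (u/4 + 1)*(u - 1)*(u - 1/2)*(u + 1)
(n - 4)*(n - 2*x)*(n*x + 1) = n^3*x - 2*n^2*x^2 - 4*n^2*x + n^2 + 8*n*x^2 - 2*n*x - 4*n + 8*x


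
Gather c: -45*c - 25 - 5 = -45*c - 30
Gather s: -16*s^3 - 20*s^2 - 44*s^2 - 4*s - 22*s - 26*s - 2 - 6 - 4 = -16*s^3 - 64*s^2 - 52*s - 12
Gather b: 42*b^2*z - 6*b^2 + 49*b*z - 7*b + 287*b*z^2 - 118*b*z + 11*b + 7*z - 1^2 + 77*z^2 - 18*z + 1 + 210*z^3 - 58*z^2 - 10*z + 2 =b^2*(42*z - 6) + b*(287*z^2 - 69*z + 4) + 210*z^3 + 19*z^2 - 21*z + 2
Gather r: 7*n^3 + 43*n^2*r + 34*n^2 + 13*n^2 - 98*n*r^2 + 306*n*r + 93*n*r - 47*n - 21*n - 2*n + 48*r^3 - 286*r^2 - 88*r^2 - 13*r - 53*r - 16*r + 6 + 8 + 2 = 7*n^3 + 47*n^2 - 70*n + 48*r^3 + r^2*(-98*n - 374) + r*(43*n^2 + 399*n - 82) + 16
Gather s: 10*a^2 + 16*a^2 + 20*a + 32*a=26*a^2 + 52*a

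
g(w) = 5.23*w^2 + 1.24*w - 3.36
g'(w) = 10.46*w + 1.24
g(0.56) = -1.03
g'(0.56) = 7.10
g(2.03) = 20.71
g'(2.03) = 22.47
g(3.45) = 63.17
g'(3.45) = 37.33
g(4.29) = 98.21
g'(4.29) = 46.11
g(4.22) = 95.01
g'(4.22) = 45.38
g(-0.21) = -3.39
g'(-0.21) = -0.96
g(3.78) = 76.06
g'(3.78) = 40.78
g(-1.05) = 1.10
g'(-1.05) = -9.74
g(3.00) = 47.43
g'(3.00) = 32.62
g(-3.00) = 39.99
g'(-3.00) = -30.14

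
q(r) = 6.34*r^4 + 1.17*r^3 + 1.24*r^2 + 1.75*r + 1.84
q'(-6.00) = -5364.53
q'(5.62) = 4628.06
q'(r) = 25.36*r^3 + 3.51*r^2 + 2.48*r + 1.75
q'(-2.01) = -194.99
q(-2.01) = 97.32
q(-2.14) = 125.27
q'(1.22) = 56.05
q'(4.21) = 1966.73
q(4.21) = 2110.16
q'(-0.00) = 1.75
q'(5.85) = 5213.49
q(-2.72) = 329.74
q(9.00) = 42567.70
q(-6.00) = 7999.90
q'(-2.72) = -489.36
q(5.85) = 7714.03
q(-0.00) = 1.84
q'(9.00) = 18795.82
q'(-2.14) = -236.02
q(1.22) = 21.99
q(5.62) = 6583.14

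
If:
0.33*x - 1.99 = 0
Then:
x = 6.03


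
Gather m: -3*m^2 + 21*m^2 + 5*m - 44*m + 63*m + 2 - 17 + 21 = 18*m^2 + 24*m + 6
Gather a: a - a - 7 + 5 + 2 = 0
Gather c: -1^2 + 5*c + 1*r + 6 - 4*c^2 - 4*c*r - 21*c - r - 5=-4*c^2 + c*(-4*r - 16)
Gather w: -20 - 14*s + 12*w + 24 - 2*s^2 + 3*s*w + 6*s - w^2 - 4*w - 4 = -2*s^2 - 8*s - w^2 + w*(3*s + 8)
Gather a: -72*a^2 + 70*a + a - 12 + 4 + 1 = -72*a^2 + 71*a - 7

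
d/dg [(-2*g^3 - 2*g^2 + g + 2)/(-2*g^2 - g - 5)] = (4*g^4 + 4*g^3 + 34*g^2 + 28*g - 3)/(4*g^4 + 4*g^3 + 21*g^2 + 10*g + 25)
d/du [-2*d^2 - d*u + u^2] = -d + 2*u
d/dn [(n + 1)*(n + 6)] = 2*n + 7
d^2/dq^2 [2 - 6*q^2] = -12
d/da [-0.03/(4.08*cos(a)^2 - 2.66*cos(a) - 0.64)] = (0.0798 - 0.2448*cos(a))*sin(a)/(-4.08*cos(a)^2 + 2.66*cos(a) + 0.64)^2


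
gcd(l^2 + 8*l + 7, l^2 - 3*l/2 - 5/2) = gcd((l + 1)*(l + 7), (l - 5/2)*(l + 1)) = l + 1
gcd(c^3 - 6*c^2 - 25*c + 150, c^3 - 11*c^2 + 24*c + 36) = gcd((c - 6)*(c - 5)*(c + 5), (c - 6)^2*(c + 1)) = c - 6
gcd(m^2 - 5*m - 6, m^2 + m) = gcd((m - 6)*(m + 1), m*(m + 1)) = m + 1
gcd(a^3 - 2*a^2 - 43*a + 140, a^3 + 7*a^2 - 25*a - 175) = a^2 + 2*a - 35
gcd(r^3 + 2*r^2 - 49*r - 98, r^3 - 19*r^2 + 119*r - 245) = r - 7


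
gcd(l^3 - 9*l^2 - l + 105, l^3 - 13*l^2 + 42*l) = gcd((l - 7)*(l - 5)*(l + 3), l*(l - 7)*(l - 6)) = l - 7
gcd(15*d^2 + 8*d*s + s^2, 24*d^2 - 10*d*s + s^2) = 1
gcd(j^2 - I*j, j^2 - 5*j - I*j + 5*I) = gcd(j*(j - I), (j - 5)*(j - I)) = j - I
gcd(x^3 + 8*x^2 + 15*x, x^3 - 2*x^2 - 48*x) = x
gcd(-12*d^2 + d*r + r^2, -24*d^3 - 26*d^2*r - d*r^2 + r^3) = 4*d + r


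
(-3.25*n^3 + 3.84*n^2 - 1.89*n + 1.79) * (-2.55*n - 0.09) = 8.2875*n^4 - 9.4995*n^3 + 4.4739*n^2 - 4.3944*n - 0.1611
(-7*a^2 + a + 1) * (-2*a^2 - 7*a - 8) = 14*a^4 + 47*a^3 + 47*a^2 - 15*a - 8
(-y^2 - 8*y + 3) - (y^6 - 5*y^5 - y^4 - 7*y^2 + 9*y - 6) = -y^6 + 5*y^5 + y^4 + 6*y^2 - 17*y + 9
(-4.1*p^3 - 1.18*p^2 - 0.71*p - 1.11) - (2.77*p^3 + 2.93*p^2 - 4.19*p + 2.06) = -6.87*p^3 - 4.11*p^2 + 3.48*p - 3.17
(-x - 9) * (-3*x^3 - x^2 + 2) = 3*x^4 + 28*x^3 + 9*x^2 - 2*x - 18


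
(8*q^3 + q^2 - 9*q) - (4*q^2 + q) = 8*q^3 - 3*q^2 - 10*q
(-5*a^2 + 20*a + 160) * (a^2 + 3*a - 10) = -5*a^4 + 5*a^3 + 270*a^2 + 280*a - 1600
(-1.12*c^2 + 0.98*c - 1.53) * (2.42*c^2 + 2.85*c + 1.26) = -2.7104*c^4 - 0.820400000000001*c^3 - 2.3208*c^2 - 3.1257*c - 1.9278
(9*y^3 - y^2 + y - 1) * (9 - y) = -9*y^4 + 82*y^3 - 10*y^2 + 10*y - 9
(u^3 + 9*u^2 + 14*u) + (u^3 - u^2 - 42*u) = 2*u^3 + 8*u^2 - 28*u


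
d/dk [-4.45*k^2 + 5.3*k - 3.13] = 5.3 - 8.9*k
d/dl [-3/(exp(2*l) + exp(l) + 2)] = (6*exp(l) + 3)*exp(l)/(exp(2*l) + exp(l) + 2)^2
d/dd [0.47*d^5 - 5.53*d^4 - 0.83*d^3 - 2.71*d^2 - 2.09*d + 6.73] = 2.35*d^4 - 22.12*d^3 - 2.49*d^2 - 5.42*d - 2.09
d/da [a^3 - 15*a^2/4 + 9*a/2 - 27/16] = 3*a^2 - 15*a/2 + 9/2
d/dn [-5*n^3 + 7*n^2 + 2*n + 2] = -15*n^2 + 14*n + 2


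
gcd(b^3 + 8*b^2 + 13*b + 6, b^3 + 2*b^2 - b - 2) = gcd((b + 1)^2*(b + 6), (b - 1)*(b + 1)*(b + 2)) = b + 1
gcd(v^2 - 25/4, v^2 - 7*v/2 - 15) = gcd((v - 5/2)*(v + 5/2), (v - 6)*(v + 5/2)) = v + 5/2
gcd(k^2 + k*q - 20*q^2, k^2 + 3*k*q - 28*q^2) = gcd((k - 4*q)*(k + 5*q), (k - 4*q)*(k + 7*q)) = -k + 4*q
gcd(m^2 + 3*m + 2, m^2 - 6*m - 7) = m + 1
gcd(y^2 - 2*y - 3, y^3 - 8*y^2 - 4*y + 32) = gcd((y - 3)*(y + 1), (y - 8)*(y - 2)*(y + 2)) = 1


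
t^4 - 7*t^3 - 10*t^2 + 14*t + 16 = (t - 8)*(t + 1)*(t - sqrt(2))*(t + sqrt(2))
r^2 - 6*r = r*(r - 6)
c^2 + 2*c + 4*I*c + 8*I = (c + 2)*(c + 4*I)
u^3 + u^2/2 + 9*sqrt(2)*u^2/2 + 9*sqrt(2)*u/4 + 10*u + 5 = (u + 1/2)*(u + 2*sqrt(2))*(u + 5*sqrt(2)/2)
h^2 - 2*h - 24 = (h - 6)*(h + 4)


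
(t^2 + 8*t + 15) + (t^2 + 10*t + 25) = 2*t^2 + 18*t + 40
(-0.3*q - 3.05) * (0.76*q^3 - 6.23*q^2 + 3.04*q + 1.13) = -0.228*q^4 - 0.449*q^3 + 18.0895*q^2 - 9.611*q - 3.4465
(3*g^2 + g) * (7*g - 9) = 21*g^3 - 20*g^2 - 9*g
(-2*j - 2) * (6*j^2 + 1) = -12*j^3 - 12*j^2 - 2*j - 2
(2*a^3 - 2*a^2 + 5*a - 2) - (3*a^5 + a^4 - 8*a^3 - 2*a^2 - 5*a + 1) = -3*a^5 - a^4 + 10*a^3 + 10*a - 3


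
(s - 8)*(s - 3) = s^2 - 11*s + 24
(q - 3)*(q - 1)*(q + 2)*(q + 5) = q^4 + 3*q^3 - 15*q^2 - 19*q + 30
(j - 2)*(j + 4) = j^2 + 2*j - 8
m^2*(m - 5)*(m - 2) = m^4 - 7*m^3 + 10*m^2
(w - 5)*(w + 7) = w^2 + 2*w - 35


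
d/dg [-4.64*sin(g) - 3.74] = -4.64*cos(g)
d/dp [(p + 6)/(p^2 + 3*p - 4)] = (p^2 + 3*p - (p + 6)*(2*p + 3) - 4)/(p^2 + 3*p - 4)^2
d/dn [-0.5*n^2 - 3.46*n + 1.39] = -1.0*n - 3.46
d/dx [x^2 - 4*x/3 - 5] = 2*x - 4/3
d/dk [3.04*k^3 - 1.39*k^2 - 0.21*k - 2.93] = 9.12*k^2 - 2.78*k - 0.21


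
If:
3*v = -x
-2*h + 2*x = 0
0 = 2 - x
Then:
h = 2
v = -2/3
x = 2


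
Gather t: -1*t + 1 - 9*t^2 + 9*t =-9*t^2 + 8*t + 1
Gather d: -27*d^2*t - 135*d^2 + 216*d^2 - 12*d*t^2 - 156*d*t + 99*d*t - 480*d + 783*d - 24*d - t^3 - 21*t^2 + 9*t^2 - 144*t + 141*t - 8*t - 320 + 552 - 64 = d^2*(81 - 27*t) + d*(-12*t^2 - 57*t + 279) - t^3 - 12*t^2 - 11*t + 168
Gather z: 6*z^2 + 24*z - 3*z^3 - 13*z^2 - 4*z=-3*z^3 - 7*z^2 + 20*z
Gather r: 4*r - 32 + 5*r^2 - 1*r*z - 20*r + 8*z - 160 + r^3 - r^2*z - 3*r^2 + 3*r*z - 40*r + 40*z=r^3 + r^2*(2 - z) + r*(2*z - 56) + 48*z - 192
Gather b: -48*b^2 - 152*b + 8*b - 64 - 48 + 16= -48*b^2 - 144*b - 96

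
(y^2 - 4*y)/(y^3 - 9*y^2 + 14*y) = (y - 4)/(y^2 - 9*y + 14)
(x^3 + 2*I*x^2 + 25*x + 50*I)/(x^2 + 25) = x + 2*I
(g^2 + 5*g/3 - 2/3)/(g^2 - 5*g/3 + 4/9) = 3*(g + 2)/(3*g - 4)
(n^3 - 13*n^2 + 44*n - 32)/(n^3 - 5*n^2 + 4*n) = (n - 8)/n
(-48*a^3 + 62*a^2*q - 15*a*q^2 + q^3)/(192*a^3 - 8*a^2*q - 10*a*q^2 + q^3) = (-a + q)/(4*a + q)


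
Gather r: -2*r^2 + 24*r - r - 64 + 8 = -2*r^2 + 23*r - 56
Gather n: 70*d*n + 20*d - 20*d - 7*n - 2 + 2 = n*(70*d - 7)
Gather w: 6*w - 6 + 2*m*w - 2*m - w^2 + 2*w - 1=-2*m - w^2 + w*(2*m + 8) - 7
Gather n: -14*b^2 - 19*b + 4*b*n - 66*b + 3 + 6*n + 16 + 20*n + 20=-14*b^2 - 85*b + n*(4*b + 26) + 39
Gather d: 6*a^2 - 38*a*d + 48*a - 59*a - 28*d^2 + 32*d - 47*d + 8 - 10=6*a^2 - 11*a - 28*d^2 + d*(-38*a - 15) - 2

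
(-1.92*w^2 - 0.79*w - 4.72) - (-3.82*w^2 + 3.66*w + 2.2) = 1.9*w^2 - 4.45*w - 6.92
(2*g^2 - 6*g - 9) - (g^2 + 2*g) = g^2 - 8*g - 9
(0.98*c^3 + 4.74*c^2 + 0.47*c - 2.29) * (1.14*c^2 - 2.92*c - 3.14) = 1.1172*c^5 + 2.542*c^4 - 16.3822*c^3 - 18.8666*c^2 + 5.211*c + 7.1906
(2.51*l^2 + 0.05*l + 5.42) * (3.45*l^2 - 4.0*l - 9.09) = 8.6595*l^4 - 9.8675*l^3 - 4.3169*l^2 - 22.1345*l - 49.2678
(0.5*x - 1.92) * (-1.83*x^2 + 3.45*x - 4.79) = -0.915*x^3 + 5.2386*x^2 - 9.019*x + 9.1968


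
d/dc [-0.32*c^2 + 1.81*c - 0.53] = 1.81 - 0.64*c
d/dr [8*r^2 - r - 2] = 16*r - 1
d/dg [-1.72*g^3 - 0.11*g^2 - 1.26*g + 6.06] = -5.16*g^2 - 0.22*g - 1.26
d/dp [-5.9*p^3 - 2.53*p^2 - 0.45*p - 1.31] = -17.7*p^2 - 5.06*p - 0.45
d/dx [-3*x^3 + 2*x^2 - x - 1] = -9*x^2 + 4*x - 1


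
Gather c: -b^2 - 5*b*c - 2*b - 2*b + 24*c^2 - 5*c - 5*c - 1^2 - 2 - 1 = -b^2 - 4*b + 24*c^2 + c*(-5*b - 10) - 4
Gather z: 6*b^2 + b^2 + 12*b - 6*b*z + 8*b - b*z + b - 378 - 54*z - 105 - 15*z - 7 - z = 7*b^2 + 21*b + z*(-7*b - 70) - 490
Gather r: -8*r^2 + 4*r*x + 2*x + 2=-8*r^2 + 4*r*x + 2*x + 2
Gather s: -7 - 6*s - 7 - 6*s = -12*s - 14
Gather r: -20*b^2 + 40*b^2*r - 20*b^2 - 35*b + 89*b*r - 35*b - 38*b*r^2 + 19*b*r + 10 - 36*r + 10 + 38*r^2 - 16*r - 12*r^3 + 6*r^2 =-40*b^2 - 70*b - 12*r^3 + r^2*(44 - 38*b) + r*(40*b^2 + 108*b - 52) + 20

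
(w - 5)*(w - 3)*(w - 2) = w^3 - 10*w^2 + 31*w - 30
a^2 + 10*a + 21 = (a + 3)*(a + 7)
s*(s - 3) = s^2 - 3*s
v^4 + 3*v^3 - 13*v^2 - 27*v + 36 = (v - 3)*(v - 1)*(v + 3)*(v + 4)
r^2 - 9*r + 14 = (r - 7)*(r - 2)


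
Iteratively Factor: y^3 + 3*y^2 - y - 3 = (y + 1)*(y^2 + 2*y - 3) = (y - 1)*(y + 1)*(y + 3)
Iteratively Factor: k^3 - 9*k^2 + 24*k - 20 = (k - 5)*(k^2 - 4*k + 4) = (k - 5)*(k - 2)*(k - 2)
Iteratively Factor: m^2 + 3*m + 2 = (m + 2)*(m + 1)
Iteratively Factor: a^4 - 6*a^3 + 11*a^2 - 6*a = (a - 2)*(a^3 - 4*a^2 + 3*a) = (a - 3)*(a - 2)*(a^2 - a) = (a - 3)*(a - 2)*(a - 1)*(a)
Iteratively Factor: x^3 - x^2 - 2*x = (x - 2)*(x^2 + x) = x*(x - 2)*(x + 1)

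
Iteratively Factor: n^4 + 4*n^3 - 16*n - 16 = (n + 2)*(n^3 + 2*n^2 - 4*n - 8) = (n - 2)*(n + 2)*(n^2 + 4*n + 4) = (n - 2)*(n + 2)^2*(n + 2)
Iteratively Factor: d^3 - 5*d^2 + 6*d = (d)*(d^2 - 5*d + 6) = d*(d - 2)*(d - 3)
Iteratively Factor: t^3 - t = (t)*(t^2 - 1) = t*(t - 1)*(t + 1)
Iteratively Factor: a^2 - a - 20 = (a + 4)*(a - 5)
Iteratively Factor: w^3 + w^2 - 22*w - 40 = (w + 2)*(w^2 - w - 20) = (w - 5)*(w + 2)*(w + 4)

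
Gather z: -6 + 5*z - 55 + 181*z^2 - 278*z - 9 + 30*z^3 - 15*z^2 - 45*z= 30*z^3 + 166*z^2 - 318*z - 70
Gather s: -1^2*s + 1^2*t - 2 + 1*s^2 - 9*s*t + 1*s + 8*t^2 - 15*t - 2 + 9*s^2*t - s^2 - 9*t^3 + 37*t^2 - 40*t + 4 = 9*s^2*t - 9*s*t - 9*t^3 + 45*t^2 - 54*t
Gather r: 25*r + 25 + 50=25*r + 75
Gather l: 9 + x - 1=x + 8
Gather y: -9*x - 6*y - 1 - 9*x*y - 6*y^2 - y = -9*x - 6*y^2 + y*(-9*x - 7) - 1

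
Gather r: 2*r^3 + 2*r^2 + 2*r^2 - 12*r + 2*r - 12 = 2*r^3 + 4*r^2 - 10*r - 12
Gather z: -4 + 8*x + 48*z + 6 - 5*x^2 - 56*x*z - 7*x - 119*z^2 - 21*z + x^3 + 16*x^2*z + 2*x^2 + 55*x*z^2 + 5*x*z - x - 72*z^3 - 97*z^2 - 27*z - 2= x^3 - 3*x^2 - 72*z^3 + z^2*(55*x - 216) + z*(16*x^2 - 51*x)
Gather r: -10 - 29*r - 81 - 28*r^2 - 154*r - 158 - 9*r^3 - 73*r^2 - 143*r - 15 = -9*r^3 - 101*r^2 - 326*r - 264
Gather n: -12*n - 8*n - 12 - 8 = -20*n - 20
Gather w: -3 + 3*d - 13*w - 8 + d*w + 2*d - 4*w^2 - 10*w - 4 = 5*d - 4*w^2 + w*(d - 23) - 15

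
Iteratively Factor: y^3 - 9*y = (y - 3)*(y^2 + 3*y) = (y - 3)*(y + 3)*(y)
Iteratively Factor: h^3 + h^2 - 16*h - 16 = (h + 4)*(h^2 - 3*h - 4) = (h - 4)*(h + 4)*(h + 1)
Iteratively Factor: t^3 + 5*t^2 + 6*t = (t + 2)*(t^2 + 3*t) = t*(t + 2)*(t + 3)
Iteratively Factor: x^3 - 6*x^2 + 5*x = (x - 5)*(x^2 - x) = x*(x - 5)*(x - 1)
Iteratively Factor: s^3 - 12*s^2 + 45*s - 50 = (s - 2)*(s^2 - 10*s + 25) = (s - 5)*(s - 2)*(s - 5)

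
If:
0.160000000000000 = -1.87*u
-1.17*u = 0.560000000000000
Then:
No Solution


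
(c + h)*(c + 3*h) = c^2 + 4*c*h + 3*h^2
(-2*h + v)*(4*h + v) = -8*h^2 + 2*h*v + v^2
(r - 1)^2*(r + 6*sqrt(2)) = r^3 - 2*r^2 + 6*sqrt(2)*r^2 - 12*sqrt(2)*r + r + 6*sqrt(2)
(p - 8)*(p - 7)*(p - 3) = p^3 - 18*p^2 + 101*p - 168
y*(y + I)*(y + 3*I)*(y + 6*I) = y^4 + 10*I*y^3 - 27*y^2 - 18*I*y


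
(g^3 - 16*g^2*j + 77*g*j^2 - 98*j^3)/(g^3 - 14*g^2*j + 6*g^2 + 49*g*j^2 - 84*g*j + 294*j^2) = (g - 2*j)/(g + 6)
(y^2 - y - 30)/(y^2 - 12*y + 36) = (y + 5)/(y - 6)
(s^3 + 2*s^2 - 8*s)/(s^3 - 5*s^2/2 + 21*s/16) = 16*(s^2 + 2*s - 8)/(16*s^2 - 40*s + 21)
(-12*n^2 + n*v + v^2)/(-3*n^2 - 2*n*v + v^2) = (4*n + v)/(n + v)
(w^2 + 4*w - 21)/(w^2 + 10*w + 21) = (w - 3)/(w + 3)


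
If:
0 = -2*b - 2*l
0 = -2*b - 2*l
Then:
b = -l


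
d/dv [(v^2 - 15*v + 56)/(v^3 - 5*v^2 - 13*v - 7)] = (17 - v)/(v^3 + 3*v^2 + 3*v + 1)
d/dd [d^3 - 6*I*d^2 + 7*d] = 3*d^2 - 12*I*d + 7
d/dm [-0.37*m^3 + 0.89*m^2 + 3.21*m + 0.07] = -1.11*m^2 + 1.78*m + 3.21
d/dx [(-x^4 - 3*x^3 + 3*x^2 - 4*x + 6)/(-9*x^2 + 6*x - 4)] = (18*x^5 + 9*x^4 - 20*x^3 + 18*x^2 + 84*x - 20)/(81*x^4 - 108*x^3 + 108*x^2 - 48*x + 16)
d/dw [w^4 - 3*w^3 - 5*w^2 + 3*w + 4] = 4*w^3 - 9*w^2 - 10*w + 3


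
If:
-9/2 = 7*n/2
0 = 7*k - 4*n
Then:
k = -36/49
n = -9/7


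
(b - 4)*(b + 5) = b^2 + b - 20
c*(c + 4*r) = c^2 + 4*c*r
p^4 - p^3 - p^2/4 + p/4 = p*(p - 1)*(p - 1/2)*(p + 1/2)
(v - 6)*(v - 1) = v^2 - 7*v + 6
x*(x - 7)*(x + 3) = x^3 - 4*x^2 - 21*x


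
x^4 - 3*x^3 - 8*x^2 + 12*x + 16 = (x - 4)*(x - 2)*(x + 1)*(x + 2)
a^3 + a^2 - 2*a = a*(a - 1)*(a + 2)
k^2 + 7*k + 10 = (k + 2)*(k + 5)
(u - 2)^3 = u^3 - 6*u^2 + 12*u - 8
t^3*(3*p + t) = 3*p*t^3 + t^4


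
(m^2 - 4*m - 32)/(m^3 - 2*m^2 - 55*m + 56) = (m + 4)/(m^2 + 6*m - 7)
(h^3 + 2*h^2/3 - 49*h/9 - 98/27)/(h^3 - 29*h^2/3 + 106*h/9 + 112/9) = (h + 7/3)/(h - 8)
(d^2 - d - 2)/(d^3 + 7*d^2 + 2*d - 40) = (d + 1)/(d^2 + 9*d + 20)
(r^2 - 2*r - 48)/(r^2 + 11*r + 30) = (r - 8)/(r + 5)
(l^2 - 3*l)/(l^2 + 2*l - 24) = l*(l - 3)/(l^2 + 2*l - 24)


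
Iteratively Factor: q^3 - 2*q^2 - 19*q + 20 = (q - 1)*(q^2 - q - 20) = (q - 1)*(q + 4)*(q - 5)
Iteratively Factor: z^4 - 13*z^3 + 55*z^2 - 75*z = (z - 5)*(z^3 - 8*z^2 + 15*z) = (z - 5)*(z - 3)*(z^2 - 5*z) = (z - 5)^2*(z - 3)*(z)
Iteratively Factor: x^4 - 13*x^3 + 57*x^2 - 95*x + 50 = (x - 5)*(x^3 - 8*x^2 + 17*x - 10) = (x - 5)^2*(x^2 - 3*x + 2) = (x - 5)^2*(x - 1)*(x - 2)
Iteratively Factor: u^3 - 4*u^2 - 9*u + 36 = (u + 3)*(u^2 - 7*u + 12) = (u - 3)*(u + 3)*(u - 4)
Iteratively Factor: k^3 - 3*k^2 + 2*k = (k - 2)*(k^2 - k) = k*(k - 2)*(k - 1)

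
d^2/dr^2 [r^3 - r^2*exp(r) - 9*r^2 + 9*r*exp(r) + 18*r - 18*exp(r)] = -r^2*exp(r) + 5*r*exp(r) + 6*r - 2*exp(r) - 18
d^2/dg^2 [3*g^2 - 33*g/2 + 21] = 6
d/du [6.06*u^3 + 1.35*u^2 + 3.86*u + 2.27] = 18.18*u^2 + 2.7*u + 3.86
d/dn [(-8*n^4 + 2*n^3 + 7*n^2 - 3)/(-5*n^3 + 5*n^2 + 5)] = n*(8*n^5 - 16*n^4 + 9*n^3 - 32*n^2 - 3*n + 20)/(5*(n^6 - 2*n^5 + n^4 - 2*n^3 + 2*n^2 + 1))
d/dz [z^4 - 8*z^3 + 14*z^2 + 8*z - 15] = 4*z^3 - 24*z^2 + 28*z + 8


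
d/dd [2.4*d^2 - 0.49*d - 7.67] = 4.8*d - 0.49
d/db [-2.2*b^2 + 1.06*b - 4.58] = 1.06 - 4.4*b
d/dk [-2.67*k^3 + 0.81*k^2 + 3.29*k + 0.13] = -8.01*k^2 + 1.62*k + 3.29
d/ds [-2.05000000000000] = 0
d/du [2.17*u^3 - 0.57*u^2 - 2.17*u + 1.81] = 6.51*u^2 - 1.14*u - 2.17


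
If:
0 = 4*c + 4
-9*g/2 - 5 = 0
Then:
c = -1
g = -10/9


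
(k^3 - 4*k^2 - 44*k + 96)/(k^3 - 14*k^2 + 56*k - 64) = (k + 6)/(k - 4)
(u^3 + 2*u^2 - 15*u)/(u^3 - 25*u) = (u - 3)/(u - 5)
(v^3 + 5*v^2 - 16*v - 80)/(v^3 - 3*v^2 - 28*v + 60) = (v^2 - 16)/(v^2 - 8*v + 12)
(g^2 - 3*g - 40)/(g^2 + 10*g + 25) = (g - 8)/(g + 5)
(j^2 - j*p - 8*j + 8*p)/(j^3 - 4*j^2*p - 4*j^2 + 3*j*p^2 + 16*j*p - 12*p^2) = (8 - j)/(-j^2 + 3*j*p + 4*j - 12*p)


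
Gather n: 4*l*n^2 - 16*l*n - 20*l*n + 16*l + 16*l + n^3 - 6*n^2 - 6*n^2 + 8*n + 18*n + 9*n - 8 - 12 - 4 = 32*l + n^3 + n^2*(4*l - 12) + n*(35 - 36*l) - 24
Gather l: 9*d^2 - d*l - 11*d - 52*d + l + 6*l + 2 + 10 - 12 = 9*d^2 - 63*d + l*(7 - d)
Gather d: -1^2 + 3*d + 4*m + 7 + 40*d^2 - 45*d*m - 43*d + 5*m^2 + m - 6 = 40*d^2 + d*(-45*m - 40) + 5*m^2 + 5*m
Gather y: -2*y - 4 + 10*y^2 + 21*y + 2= 10*y^2 + 19*y - 2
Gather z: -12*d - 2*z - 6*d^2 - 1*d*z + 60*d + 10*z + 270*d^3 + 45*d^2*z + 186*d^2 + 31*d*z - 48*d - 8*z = 270*d^3 + 180*d^2 + z*(45*d^2 + 30*d)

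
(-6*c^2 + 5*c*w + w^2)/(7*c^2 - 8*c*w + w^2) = (6*c + w)/(-7*c + w)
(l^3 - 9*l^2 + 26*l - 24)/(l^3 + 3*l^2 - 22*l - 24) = (l^2 - 5*l + 6)/(l^2 + 7*l + 6)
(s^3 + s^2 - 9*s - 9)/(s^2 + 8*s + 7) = (s^2 - 9)/(s + 7)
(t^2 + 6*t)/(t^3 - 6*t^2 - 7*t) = (t + 6)/(t^2 - 6*t - 7)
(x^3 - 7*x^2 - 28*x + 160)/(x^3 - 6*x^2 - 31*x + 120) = (x - 4)/(x - 3)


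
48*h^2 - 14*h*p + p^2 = (-8*h + p)*(-6*h + p)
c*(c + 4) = c^2 + 4*c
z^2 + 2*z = z*(z + 2)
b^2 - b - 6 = (b - 3)*(b + 2)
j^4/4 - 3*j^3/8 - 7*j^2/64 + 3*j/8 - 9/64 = (j/4 + 1/4)*(j - 1)*(j - 3/4)^2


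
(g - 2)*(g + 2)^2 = g^3 + 2*g^2 - 4*g - 8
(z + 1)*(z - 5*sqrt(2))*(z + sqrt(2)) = z^3 - 4*sqrt(2)*z^2 + z^2 - 10*z - 4*sqrt(2)*z - 10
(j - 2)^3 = j^3 - 6*j^2 + 12*j - 8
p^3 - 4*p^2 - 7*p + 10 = (p - 5)*(p - 1)*(p + 2)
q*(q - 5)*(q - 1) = q^3 - 6*q^2 + 5*q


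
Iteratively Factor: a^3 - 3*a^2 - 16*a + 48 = (a + 4)*(a^2 - 7*a + 12) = (a - 4)*(a + 4)*(a - 3)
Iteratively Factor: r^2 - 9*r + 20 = (r - 4)*(r - 5)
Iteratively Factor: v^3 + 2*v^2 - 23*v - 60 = (v - 5)*(v^2 + 7*v + 12) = (v - 5)*(v + 3)*(v + 4)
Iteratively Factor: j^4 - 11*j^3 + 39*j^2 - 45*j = (j)*(j^3 - 11*j^2 + 39*j - 45) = j*(j - 5)*(j^2 - 6*j + 9) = j*(j - 5)*(j - 3)*(j - 3)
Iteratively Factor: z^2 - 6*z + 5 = (z - 1)*(z - 5)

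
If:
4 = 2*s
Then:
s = 2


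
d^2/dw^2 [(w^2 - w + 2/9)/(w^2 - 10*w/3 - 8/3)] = 2*(189*w^3 + 702*w^2 - 828*w + 1544)/(3*(27*w^6 - 270*w^5 + 684*w^4 + 440*w^3 - 1824*w^2 - 1920*w - 512))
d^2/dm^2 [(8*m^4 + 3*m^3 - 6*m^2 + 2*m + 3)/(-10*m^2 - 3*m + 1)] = 2*(-800*m^6 - 720*m^5 + 24*m^4 - 245*m^3 - 741*m^2 - 339*m - 57)/(1000*m^6 + 900*m^5 - 30*m^4 - 153*m^3 + 3*m^2 + 9*m - 1)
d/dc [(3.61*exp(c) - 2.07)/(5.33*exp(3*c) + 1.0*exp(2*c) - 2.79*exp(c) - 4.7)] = (-38.4826*exp(3*c) + 29.4893*exp(2*c) + 4.14*exp(c) - 22.7423)*exp(c)/(28.4089*exp(6*c) + 10.66*exp(5*c) - 28.7414*exp(4*c) - 55.682*exp(3*c) - 1.6159*exp(2*c) + 26.226*exp(c) + 22.09)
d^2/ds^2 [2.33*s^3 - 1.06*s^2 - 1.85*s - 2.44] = 13.98*s - 2.12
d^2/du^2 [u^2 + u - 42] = 2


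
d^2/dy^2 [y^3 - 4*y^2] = 6*y - 8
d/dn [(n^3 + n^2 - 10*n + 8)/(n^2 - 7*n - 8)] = (n^4 - 14*n^3 - 21*n^2 - 32*n + 136)/(n^4 - 14*n^3 + 33*n^2 + 112*n + 64)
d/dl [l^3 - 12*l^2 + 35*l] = 3*l^2 - 24*l + 35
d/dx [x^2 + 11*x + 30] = 2*x + 11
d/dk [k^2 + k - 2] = 2*k + 1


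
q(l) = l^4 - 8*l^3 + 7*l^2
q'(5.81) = 55.69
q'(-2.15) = -180.79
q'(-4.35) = -844.29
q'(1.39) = -16.17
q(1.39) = -4.23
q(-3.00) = 360.00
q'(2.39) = -49.02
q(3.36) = -96.98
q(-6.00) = 3276.00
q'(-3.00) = -366.00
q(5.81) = -193.22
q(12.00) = 7920.00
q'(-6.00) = -1812.00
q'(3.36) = -72.18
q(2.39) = -36.60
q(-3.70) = 688.47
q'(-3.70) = -582.97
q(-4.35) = 1149.02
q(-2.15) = 133.23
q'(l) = 4*l^3 - 24*l^2 + 14*l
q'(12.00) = 3624.00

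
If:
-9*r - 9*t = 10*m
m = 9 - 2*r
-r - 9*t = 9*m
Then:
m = 12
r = -3/2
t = -71/6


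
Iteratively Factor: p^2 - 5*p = (p)*(p - 5)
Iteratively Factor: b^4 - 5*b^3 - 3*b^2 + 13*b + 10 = (b - 5)*(b^3 - 3*b - 2) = (b - 5)*(b + 1)*(b^2 - b - 2) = (b - 5)*(b + 1)^2*(b - 2)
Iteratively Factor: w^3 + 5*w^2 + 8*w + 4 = (w + 2)*(w^2 + 3*w + 2) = (w + 2)^2*(w + 1)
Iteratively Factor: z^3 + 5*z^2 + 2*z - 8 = (z + 2)*(z^2 + 3*z - 4) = (z - 1)*(z + 2)*(z + 4)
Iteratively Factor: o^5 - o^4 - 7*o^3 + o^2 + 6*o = (o + 2)*(o^4 - 3*o^3 - o^2 + 3*o) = (o - 3)*(o + 2)*(o^3 - o) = (o - 3)*(o + 1)*(o + 2)*(o^2 - o) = o*(o - 3)*(o + 1)*(o + 2)*(o - 1)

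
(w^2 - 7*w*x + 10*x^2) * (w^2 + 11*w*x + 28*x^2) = w^4 + 4*w^3*x - 39*w^2*x^2 - 86*w*x^3 + 280*x^4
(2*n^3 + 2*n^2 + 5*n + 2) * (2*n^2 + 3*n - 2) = 4*n^5 + 10*n^4 + 12*n^3 + 15*n^2 - 4*n - 4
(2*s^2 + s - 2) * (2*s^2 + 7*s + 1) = 4*s^4 + 16*s^3 + 5*s^2 - 13*s - 2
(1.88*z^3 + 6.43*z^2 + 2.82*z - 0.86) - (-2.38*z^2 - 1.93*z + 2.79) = 1.88*z^3 + 8.81*z^2 + 4.75*z - 3.65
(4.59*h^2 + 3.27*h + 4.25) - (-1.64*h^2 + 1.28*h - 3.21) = 6.23*h^2 + 1.99*h + 7.46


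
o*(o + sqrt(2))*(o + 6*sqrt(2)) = o^3 + 7*sqrt(2)*o^2 + 12*o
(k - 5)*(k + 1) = k^2 - 4*k - 5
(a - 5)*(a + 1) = a^2 - 4*a - 5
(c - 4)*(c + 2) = c^2 - 2*c - 8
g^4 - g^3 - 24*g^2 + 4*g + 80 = (g - 5)*(g - 2)*(g + 2)*(g + 4)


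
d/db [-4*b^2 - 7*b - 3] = -8*b - 7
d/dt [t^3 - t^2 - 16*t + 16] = 3*t^2 - 2*t - 16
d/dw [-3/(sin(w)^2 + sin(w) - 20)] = 3*(2*sin(w) + 1)*cos(w)/(sin(w)^2 + sin(w) - 20)^2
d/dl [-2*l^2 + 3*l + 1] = 3 - 4*l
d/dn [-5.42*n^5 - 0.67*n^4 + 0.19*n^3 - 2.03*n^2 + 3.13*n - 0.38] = -27.1*n^4 - 2.68*n^3 + 0.57*n^2 - 4.06*n + 3.13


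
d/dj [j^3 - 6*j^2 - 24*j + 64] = 3*j^2 - 12*j - 24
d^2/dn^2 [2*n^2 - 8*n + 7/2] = 4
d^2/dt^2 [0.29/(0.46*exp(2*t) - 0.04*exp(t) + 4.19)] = ((0.0116 - 0.5336*exp(t))*(0.46*exp(2*t) - 0.04*exp(t) + 4.19) + 0.29*(0.92*exp(t) - 0.04)*(1.84*exp(t) - 0.08)*exp(t))*exp(t)/(0.46*exp(2*t) - 0.04*exp(t) + 4.19)^3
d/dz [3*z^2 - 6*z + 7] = 6*z - 6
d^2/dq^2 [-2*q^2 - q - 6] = -4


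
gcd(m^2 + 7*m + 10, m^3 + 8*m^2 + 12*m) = m + 2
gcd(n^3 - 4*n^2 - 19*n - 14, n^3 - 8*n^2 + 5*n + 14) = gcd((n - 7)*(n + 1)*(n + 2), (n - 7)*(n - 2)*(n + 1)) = n^2 - 6*n - 7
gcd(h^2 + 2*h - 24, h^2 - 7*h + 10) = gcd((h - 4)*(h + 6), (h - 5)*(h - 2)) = 1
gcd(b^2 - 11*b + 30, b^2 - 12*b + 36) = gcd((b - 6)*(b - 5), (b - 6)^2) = b - 6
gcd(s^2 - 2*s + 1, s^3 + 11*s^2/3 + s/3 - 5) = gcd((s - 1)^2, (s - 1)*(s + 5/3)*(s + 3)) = s - 1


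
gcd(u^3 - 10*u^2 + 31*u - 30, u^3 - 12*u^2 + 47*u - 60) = u^2 - 8*u + 15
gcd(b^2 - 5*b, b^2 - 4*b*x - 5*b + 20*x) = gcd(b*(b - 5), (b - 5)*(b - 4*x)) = b - 5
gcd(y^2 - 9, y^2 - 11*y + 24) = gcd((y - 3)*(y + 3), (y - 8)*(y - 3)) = y - 3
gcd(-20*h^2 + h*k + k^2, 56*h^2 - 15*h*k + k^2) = 1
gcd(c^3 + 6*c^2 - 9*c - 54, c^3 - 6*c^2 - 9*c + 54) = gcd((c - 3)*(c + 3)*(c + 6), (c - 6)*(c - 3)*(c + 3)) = c^2 - 9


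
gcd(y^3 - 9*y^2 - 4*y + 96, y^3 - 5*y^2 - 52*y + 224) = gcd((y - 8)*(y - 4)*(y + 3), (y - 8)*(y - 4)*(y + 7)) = y^2 - 12*y + 32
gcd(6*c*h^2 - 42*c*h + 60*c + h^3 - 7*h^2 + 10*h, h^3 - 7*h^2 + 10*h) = h^2 - 7*h + 10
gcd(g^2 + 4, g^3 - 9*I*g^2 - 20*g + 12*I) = g - 2*I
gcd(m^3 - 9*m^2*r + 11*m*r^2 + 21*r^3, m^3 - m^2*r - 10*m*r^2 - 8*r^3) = m + r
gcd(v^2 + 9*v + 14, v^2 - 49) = v + 7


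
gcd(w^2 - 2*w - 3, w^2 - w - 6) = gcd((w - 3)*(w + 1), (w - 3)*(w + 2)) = w - 3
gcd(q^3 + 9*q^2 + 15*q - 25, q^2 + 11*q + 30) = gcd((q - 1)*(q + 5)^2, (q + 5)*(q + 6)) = q + 5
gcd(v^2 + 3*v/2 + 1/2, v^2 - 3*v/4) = 1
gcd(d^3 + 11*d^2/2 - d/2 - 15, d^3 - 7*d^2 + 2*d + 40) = d + 2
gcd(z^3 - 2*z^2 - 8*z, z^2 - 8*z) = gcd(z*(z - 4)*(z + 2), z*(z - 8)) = z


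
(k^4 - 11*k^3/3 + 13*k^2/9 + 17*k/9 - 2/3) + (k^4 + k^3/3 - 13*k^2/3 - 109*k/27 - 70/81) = 2*k^4 - 10*k^3/3 - 26*k^2/9 - 58*k/27 - 124/81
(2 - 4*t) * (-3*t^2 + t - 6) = 12*t^3 - 10*t^2 + 26*t - 12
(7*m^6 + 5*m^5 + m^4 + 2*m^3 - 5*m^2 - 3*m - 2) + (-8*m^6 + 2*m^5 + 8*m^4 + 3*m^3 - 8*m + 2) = -m^6 + 7*m^5 + 9*m^4 + 5*m^3 - 5*m^2 - 11*m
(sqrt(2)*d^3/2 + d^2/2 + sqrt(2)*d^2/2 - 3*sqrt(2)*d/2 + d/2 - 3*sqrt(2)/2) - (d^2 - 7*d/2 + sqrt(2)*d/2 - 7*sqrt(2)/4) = sqrt(2)*d^3/2 - d^2/2 + sqrt(2)*d^2/2 - 2*sqrt(2)*d + 4*d + sqrt(2)/4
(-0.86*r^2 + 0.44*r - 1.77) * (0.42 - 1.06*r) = 0.9116*r^3 - 0.8276*r^2 + 2.061*r - 0.7434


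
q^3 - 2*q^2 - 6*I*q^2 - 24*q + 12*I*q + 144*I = (q - 6)*(q + 4)*(q - 6*I)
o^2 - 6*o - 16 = (o - 8)*(o + 2)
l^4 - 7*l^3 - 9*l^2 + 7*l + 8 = (l - 8)*(l - 1)*(l + 1)^2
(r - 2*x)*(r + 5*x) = r^2 + 3*r*x - 10*x^2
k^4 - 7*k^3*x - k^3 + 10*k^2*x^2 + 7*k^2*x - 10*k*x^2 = k*(k - 1)*(k - 5*x)*(k - 2*x)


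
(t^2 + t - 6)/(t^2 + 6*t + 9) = (t - 2)/(t + 3)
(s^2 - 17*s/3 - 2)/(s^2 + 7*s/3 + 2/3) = (s - 6)/(s + 2)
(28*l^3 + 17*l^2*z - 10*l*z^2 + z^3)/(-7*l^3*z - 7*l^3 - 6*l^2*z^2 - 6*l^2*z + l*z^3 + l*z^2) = (-4*l + z)/(l*(z + 1))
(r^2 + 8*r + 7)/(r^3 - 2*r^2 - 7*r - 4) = (r + 7)/(r^2 - 3*r - 4)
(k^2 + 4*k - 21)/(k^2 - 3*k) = (k + 7)/k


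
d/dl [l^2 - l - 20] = 2*l - 1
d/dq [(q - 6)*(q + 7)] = 2*q + 1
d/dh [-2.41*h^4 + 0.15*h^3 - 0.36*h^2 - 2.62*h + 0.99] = -9.64*h^3 + 0.45*h^2 - 0.72*h - 2.62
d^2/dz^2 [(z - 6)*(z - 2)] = 2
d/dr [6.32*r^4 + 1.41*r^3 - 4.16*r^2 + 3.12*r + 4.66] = 25.28*r^3 + 4.23*r^2 - 8.32*r + 3.12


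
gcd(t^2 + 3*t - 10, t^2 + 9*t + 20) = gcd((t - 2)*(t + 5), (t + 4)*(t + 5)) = t + 5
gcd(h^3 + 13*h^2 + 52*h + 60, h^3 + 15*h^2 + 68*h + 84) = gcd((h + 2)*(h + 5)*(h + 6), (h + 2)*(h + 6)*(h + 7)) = h^2 + 8*h + 12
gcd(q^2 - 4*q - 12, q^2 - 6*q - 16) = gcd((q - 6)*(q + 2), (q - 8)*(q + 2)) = q + 2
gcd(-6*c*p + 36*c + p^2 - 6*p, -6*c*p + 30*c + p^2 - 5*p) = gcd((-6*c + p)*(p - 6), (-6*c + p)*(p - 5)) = -6*c + p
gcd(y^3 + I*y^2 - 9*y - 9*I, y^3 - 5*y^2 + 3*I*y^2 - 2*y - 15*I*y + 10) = y + I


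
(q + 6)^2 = q^2 + 12*q + 36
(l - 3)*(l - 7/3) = l^2 - 16*l/3 + 7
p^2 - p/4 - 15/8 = (p - 3/2)*(p + 5/4)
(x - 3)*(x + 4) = x^2 + x - 12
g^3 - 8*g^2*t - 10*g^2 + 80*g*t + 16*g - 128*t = (g - 8)*(g - 2)*(g - 8*t)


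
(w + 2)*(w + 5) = w^2 + 7*w + 10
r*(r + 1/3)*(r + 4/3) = r^3 + 5*r^2/3 + 4*r/9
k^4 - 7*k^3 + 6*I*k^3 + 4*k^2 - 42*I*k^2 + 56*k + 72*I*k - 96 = (k - 4)*(k - 3)*(k + 2*I)*(k + 4*I)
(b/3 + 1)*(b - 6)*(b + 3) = b^3/3 - 9*b - 18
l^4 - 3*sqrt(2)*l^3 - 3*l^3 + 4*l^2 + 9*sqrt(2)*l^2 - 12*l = l*(l - 3)*(l - 2*sqrt(2))*(l - sqrt(2))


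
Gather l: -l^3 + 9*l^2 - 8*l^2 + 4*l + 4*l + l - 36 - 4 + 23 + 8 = -l^3 + l^2 + 9*l - 9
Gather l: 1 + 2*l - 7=2*l - 6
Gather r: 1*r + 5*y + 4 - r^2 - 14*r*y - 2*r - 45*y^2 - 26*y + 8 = -r^2 + r*(-14*y - 1) - 45*y^2 - 21*y + 12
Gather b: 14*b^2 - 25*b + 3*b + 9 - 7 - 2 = 14*b^2 - 22*b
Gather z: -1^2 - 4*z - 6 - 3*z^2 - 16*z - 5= -3*z^2 - 20*z - 12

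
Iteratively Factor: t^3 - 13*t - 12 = (t + 3)*(t^2 - 3*t - 4) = (t - 4)*(t + 3)*(t + 1)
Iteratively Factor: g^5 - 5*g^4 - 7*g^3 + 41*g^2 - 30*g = (g - 5)*(g^4 - 7*g^2 + 6*g) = (g - 5)*(g + 3)*(g^3 - 3*g^2 + 2*g) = g*(g - 5)*(g + 3)*(g^2 - 3*g + 2) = g*(g - 5)*(g - 2)*(g + 3)*(g - 1)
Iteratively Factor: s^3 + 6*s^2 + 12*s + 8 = (s + 2)*(s^2 + 4*s + 4) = (s + 2)^2*(s + 2)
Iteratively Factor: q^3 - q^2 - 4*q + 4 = (q - 1)*(q^2 - 4) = (q - 2)*(q - 1)*(q + 2)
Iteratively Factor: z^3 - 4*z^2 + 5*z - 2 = (z - 1)*(z^2 - 3*z + 2) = (z - 1)^2*(z - 2)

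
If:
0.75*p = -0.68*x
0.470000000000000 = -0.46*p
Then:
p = -1.02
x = 1.13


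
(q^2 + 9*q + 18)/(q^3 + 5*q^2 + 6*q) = (q + 6)/(q*(q + 2))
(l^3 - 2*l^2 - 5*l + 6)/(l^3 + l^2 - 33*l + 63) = (l^2 + l - 2)/(l^2 + 4*l - 21)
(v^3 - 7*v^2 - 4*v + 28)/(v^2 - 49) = (v^2 - 4)/(v + 7)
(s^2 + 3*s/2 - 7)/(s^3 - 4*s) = (s + 7/2)/(s*(s + 2))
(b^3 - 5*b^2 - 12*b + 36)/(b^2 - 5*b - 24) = (b^2 - 8*b + 12)/(b - 8)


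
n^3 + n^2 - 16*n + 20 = (n - 2)^2*(n + 5)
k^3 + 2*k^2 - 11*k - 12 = (k - 3)*(k + 1)*(k + 4)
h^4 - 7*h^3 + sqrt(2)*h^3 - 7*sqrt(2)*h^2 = h^2*(h - 7)*(h + sqrt(2))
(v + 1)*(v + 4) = v^2 + 5*v + 4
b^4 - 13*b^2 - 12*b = b*(b - 4)*(b + 1)*(b + 3)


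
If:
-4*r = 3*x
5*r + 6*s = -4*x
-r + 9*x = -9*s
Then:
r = 0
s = 0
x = 0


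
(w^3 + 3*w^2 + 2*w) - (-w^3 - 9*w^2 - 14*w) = 2*w^3 + 12*w^2 + 16*w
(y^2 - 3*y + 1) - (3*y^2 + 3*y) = -2*y^2 - 6*y + 1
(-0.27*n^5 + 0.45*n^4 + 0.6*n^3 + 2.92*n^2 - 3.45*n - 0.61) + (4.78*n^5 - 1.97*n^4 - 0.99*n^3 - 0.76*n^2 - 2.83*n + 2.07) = 4.51*n^5 - 1.52*n^4 - 0.39*n^3 + 2.16*n^2 - 6.28*n + 1.46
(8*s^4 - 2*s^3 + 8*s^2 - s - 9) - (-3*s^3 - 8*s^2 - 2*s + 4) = 8*s^4 + s^3 + 16*s^2 + s - 13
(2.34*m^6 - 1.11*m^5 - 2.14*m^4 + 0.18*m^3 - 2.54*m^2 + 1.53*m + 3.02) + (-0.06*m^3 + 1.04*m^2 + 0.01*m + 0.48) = 2.34*m^6 - 1.11*m^5 - 2.14*m^4 + 0.12*m^3 - 1.5*m^2 + 1.54*m + 3.5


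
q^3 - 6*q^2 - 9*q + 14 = (q - 7)*(q - 1)*(q + 2)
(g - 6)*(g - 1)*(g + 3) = g^3 - 4*g^2 - 15*g + 18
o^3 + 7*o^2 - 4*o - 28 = (o - 2)*(o + 2)*(o + 7)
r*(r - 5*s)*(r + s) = r^3 - 4*r^2*s - 5*r*s^2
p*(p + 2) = p^2 + 2*p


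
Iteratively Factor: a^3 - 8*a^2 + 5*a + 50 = (a - 5)*(a^2 - 3*a - 10) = (a - 5)*(a + 2)*(a - 5)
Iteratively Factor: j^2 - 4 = (j - 2)*(j + 2)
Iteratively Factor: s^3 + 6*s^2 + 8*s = (s)*(s^2 + 6*s + 8) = s*(s + 4)*(s + 2)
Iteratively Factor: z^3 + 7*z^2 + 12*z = (z)*(z^2 + 7*z + 12) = z*(z + 4)*(z + 3)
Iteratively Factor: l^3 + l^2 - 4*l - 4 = (l + 2)*(l^2 - l - 2) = (l - 2)*(l + 2)*(l + 1)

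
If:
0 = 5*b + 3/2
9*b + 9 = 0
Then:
No Solution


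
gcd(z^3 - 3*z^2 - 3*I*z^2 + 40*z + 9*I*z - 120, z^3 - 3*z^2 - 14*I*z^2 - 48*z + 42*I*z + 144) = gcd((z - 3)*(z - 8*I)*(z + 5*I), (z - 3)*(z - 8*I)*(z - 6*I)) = z^2 + z*(-3 - 8*I) + 24*I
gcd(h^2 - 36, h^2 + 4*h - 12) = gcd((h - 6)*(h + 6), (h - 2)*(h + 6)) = h + 6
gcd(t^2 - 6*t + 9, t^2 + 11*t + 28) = 1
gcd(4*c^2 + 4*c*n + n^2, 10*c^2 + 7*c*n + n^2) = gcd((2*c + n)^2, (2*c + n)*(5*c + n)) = 2*c + n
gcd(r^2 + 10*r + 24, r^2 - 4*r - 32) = r + 4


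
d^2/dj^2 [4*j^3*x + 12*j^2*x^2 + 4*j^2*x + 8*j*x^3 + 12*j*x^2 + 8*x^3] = 8*x*(3*j + 3*x + 1)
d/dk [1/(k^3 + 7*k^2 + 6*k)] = (-3*k^2 - 14*k - 6)/(k^2*(k^2 + 7*k + 6)^2)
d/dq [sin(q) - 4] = cos(q)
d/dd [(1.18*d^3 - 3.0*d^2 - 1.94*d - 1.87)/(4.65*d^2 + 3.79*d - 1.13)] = (5.487*d^4 + 8.9444*d^3 - 6.3492*d^2 + 24.171*d + 9.2795)/(21.6225*d^4 + 35.247*d^3 + 3.8551*d^2 - 8.5654*d + 1.2769)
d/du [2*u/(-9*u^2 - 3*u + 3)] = 2*(3*u^2 + 1)/(3*(9*u^4 + 6*u^3 - 5*u^2 - 2*u + 1))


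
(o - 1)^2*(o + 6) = o^3 + 4*o^2 - 11*o + 6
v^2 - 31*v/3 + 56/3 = (v - 8)*(v - 7/3)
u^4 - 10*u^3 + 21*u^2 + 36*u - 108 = (u - 6)*(u - 3)^2*(u + 2)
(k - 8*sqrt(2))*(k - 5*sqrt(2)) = k^2 - 13*sqrt(2)*k + 80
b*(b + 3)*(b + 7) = b^3 + 10*b^2 + 21*b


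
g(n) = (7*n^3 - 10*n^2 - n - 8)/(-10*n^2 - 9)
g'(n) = 20*n*(7*n^3 - 10*n^2 - n - 8)/(-10*n^2 - 9)^2 + (21*n^2 - 20*n - 1)/(-10*n^2 - 9) = (-70*n^4 - 199*n^2 + 20*n + 9)/(100*n^4 + 180*n^2 + 81)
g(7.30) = -4.01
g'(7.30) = -0.71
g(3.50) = -1.26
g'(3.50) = -0.74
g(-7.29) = 6.00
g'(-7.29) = -0.71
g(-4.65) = 4.10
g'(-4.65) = -0.73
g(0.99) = 0.64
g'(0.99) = -0.66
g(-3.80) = 3.47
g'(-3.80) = -0.75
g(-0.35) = 0.90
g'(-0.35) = -0.22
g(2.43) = -0.46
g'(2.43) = -0.77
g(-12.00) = 9.34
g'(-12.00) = -0.71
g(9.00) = -5.22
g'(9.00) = -0.71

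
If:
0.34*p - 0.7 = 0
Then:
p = 2.06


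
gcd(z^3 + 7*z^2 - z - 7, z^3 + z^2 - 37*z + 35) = z^2 + 6*z - 7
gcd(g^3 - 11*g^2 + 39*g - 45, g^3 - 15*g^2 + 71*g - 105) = g^2 - 8*g + 15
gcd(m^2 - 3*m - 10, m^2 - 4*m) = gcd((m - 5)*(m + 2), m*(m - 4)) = 1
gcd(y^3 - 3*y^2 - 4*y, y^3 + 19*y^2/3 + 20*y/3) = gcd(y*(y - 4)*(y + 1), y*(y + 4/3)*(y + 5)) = y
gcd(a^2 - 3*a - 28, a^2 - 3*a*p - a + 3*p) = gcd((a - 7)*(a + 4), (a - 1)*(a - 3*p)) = 1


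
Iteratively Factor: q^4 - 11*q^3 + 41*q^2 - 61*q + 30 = (q - 1)*(q^3 - 10*q^2 + 31*q - 30) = (q - 3)*(q - 1)*(q^2 - 7*q + 10) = (q - 3)*(q - 2)*(q - 1)*(q - 5)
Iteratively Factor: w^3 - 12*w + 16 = (w - 2)*(w^2 + 2*w - 8) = (w - 2)*(w + 4)*(w - 2)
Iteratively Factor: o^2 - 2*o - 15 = (o - 5)*(o + 3)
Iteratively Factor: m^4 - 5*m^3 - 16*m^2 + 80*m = (m)*(m^3 - 5*m^2 - 16*m + 80) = m*(m - 5)*(m^2 - 16) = m*(m - 5)*(m + 4)*(m - 4)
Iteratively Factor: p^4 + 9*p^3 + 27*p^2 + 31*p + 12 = (p + 1)*(p^3 + 8*p^2 + 19*p + 12) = (p + 1)*(p + 4)*(p^2 + 4*p + 3) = (p + 1)*(p + 3)*(p + 4)*(p + 1)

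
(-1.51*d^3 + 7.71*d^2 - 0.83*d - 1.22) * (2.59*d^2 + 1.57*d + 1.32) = -3.9109*d^5 + 17.5982*d^4 + 7.9618*d^3 + 5.7143*d^2 - 3.011*d - 1.6104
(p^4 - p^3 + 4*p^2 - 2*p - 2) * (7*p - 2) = 7*p^5 - 9*p^4 + 30*p^3 - 22*p^2 - 10*p + 4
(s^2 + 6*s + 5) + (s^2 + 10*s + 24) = 2*s^2 + 16*s + 29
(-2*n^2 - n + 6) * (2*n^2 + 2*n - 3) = -4*n^4 - 6*n^3 + 16*n^2 + 15*n - 18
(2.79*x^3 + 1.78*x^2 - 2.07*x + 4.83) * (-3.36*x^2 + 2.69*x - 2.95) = -9.3744*x^5 + 1.5243*x^4 + 3.5129*x^3 - 27.0481*x^2 + 19.0992*x - 14.2485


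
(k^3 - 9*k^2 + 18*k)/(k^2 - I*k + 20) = k*(k^2 - 9*k + 18)/(k^2 - I*k + 20)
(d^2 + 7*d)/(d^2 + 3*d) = (d + 7)/(d + 3)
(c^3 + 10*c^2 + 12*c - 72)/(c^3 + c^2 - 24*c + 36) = (c + 6)/(c - 3)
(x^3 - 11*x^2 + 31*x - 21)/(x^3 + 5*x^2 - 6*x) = (x^2 - 10*x + 21)/(x*(x + 6))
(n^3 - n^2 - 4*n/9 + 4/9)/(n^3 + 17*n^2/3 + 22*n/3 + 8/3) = (3*n^2 - 5*n + 2)/(3*(n^2 + 5*n + 4))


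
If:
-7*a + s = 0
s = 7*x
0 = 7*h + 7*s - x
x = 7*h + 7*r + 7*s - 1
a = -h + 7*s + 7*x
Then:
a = 0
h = 0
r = 1/7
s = 0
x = 0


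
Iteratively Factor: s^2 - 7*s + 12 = (s - 3)*(s - 4)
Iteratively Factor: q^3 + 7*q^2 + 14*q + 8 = (q + 4)*(q^2 + 3*q + 2) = (q + 1)*(q + 4)*(q + 2)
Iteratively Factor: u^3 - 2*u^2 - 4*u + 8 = (u - 2)*(u^2 - 4) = (u - 2)*(u + 2)*(u - 2)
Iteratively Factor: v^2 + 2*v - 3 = (v + 3)*(v - 1)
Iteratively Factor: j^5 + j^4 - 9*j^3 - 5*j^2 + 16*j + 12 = (j - 2)*(j^4 + 3*j^3 - 3*j^2 - 11*j - 6) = (j - 2)^2*(j^3 + 5*j^2 + 7*j + 3) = (j - 2)^2*(j + 1)*(j^2 + 4*j + 3) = (j - 2)^2*(j + 1)*(j + 3)*(j + 1)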